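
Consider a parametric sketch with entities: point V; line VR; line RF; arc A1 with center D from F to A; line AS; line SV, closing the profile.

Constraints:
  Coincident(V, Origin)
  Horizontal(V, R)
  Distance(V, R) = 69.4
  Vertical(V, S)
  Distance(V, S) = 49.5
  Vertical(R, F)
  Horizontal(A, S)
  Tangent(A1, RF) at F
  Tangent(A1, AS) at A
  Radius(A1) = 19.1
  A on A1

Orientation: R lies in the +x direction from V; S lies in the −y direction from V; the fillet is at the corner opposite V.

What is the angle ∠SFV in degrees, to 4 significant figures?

39.04°

V is at the origin; V and R share the same y with |VR| = 69.4 and R on the +x side, so R = (69.40, 0.000). V and S share the same x with |VS| = 49.5 and S on the −y side, so S = (0.000, -49.50). The virtual corner opposite V is at (69.40, -49.50). The tangent condition forces DF to be normal to RF and since A1 is tangent to AS there, DA ⟂ AS, with radius 19.1, so the center D sits 19.1 in from both sides at D = (50.30, -30.40). That places the tangent points at F = (69.40, -30.40) on RF and A = (50.30, -49.50) on AS. Then cos ∠SFV = FS·FV / (|FS||FV|), giving 39.04°.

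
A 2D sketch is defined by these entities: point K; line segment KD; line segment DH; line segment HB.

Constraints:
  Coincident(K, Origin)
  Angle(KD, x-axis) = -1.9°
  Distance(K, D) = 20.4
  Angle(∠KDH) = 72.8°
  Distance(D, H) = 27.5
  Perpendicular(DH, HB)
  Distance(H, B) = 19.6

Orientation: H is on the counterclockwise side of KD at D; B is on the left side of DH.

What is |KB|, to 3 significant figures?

21.5

K is at the origin; KD runs at -1.9° with length 20.4, so D = 20.4·(cos -1.9°, sin -1.9°) = (20.4, -0.676). ∠KDH = 72.8°, so DH runs at -1.9° + (180° − 72.8°) = 105° from the x-axis; with |DH| = 27.5, H = D + 27.5·(cos 105°, sin 105°) = (13.1, 25.8). DH is perpendicular to HB; with |HB| = 19.6 on the left of DH, B = H + 19.6·(-0.965, -0.264) = (-5.77, 20.7). Then |KB| = |B − K| = 21.5.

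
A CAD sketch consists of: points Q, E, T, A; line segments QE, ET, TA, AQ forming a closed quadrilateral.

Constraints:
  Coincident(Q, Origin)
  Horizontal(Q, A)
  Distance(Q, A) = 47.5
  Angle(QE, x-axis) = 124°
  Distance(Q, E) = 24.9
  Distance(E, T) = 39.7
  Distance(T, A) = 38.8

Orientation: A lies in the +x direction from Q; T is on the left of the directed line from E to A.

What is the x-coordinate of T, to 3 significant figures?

24.4

Q is at the origin; QA is horizontal with |QA| = 47.5 and A in +x, so A = (47.5, 0). QE runs at 124.0° with |QE| = 24.9, so E = (-13.9, 20.6). T is determined by |ET| = 39.7 and |TA| = 38.8 together: it lies at the intersection of circle(E, 39.7) and circle(A, 38.8). With |EA| = 64.8, the foot of the radical line on EA is 32.9 from E and the perpendicular offset is √(39.7² − 32.9²) = 22.2. Taking the left-of-EA solution: T = (24.4, 31.1).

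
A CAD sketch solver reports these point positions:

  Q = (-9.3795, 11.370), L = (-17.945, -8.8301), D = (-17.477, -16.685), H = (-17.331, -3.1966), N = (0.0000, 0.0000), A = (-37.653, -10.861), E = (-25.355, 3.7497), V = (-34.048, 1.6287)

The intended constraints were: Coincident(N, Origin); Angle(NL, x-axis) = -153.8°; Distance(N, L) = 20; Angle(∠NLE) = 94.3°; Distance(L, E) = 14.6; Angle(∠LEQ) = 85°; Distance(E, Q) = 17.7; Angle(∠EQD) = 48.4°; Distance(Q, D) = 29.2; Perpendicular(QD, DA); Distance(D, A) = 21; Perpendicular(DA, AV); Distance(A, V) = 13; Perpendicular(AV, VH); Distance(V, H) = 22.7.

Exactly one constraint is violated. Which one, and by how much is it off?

Distance(V, H) = 22.7 — off by 5.30.

N = (0.00, 0.00) ✓; NL at -153.8° ✓; |NL| = 20.00 ✓; ∠NLE = 94.30° ✓; |LE| = 14.60 ✓; ∠LEQ = 85.00° ✓; |EQ| = 17.70 ✓; ∠EQD = 48.40° ✓; |QD| = 29.20 ✓; ∠(QD, DA) = 90.00° ✓; |DA| = 21.00 ✓; ∠(DA, AV) = 90.00° ✓; |AV| = 13.00 ✓; ∠(AV, VH) = 90.00° ✓; |VH| = 17.40 ✗.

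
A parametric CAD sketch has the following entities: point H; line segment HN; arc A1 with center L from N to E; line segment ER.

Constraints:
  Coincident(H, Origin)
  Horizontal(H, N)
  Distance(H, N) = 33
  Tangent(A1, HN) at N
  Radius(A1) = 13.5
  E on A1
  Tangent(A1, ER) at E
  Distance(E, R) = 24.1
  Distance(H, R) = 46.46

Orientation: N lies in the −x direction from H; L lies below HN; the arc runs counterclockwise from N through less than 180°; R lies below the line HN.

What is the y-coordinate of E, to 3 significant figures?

-23.5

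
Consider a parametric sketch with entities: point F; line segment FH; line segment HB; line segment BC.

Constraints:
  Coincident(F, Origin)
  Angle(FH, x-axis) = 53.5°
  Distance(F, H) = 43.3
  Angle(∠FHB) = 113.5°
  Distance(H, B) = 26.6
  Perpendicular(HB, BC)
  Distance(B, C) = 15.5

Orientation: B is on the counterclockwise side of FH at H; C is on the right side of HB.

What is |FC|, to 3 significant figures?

70.5

∠FHB = 113.5°, so HB runs at 53.5° + (180° − 113.5°) = 120° from the x-axis; with |HB| = 26.6, B = H + 26.6·(cos 120°, sin 120°) = (12.5, 57.8). HB ⟂ BC; with |BC| = 15.5 on the right of HB, C = B + 15.5·(0.866, 0.500) = (25.9, 65.6). Then |FC| = |C − F| = 70.5.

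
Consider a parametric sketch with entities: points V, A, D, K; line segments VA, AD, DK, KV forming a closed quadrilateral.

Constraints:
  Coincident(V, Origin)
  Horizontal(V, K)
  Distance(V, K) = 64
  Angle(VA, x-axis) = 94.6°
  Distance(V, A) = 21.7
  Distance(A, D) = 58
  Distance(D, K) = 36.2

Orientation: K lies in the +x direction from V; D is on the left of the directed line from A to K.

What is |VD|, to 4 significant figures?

64.93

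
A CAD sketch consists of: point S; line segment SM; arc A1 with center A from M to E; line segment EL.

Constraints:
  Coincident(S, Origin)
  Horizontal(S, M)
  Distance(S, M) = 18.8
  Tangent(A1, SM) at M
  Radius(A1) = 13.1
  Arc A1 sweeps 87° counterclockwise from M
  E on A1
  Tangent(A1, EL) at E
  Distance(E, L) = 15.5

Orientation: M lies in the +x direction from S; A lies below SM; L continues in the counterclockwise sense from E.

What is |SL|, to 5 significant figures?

28.321

On A1, M sits at bearing 90° from A; an 87° counterclockwise sweep puts E at bearing 177°, so E = A + 13.1·(cos 177°, sin 177°) = (5.7180, -12.414). The tangent condition forces AE to be normal to EL, so EL runs along (−sin 177°, cos 177°); with |EL| = 15.5, L = (4.9067, -27.893). Then |SL| = |L − S| = 28.321.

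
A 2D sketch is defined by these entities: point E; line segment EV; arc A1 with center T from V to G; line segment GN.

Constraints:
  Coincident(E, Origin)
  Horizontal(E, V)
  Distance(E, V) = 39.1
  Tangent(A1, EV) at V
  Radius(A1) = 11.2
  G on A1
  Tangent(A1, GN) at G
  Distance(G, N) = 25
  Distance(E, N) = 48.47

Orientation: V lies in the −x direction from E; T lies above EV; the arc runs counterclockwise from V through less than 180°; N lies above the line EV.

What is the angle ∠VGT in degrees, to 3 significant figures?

41.6°

E is at the origin; EV is horizontal with |EV| = 39.1 and V on the −x side, so V = (-39.1, 0.00). The tangent condition forces TV to be normal to EV, so T = V + (0, 11.2) = (-39.1, 11.2). Since TG ⟂ GN (tangency), |TN| = √(11.2² + 25.0²) = 27.4 regardless of where G sits on A1. So N lies on both circle(E, 48.47) and circle(T, 27.4); the above-EV intersection is N = (-30.9, 37.3). G is the foot of the tangent from N: G = (-28.0, 12.5).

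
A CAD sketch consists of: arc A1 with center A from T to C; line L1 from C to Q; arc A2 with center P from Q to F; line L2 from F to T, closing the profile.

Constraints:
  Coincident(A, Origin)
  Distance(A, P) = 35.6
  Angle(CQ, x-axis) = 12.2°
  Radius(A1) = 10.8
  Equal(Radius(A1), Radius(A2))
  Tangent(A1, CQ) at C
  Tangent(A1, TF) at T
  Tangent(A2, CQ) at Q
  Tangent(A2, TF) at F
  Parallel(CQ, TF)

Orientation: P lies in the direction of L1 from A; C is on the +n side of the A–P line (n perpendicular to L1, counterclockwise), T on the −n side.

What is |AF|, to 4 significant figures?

37.20

The slot axis is L1's direction at 12.2°, so u = (cos 12.2°, sin 12.2°) = (0.9774, 0.2113) and n = (−sin 12.2°, cos 12.2°) = (-0.2113, 0.9774). A is at the origin and P lies 35.6 along u from A, so P = 35.6·u = (34.80, 7.523). Tangency of A1 to both parallel lines with radius 10.8 puts C and T at A ± 10.8·n: C = (-2.282, 10.56), T = (2.282, -10.56). Equal radii place Q and F the same way about P: Q = P + 10.8·n = (32.51, 18.08), F = P − 10.8·n = (37.08, -3.033). Then |AF| = |F − A| = 37.20.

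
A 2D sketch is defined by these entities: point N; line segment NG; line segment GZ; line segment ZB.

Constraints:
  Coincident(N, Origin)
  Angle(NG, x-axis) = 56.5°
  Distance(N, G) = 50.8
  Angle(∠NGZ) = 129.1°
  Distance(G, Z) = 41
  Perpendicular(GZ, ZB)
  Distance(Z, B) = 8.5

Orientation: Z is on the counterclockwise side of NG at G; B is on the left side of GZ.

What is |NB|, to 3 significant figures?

79.3

∠NGZ = 129.1°, so GZ runs at 56.5° + (180° − 129.1°) = 107° from the x-axis; with |GZ| = 41.0, Z = G + 41.0·(cos 107°, sin 107°) = (15.8, 81.5). GZ is perpendicular to ZB; with |ZB| = 8.5 on the left of GZ, B = Z + 8.5·(-0.954, -0.299) = (7.67, 78.9). Then |NB| = |B − N| = 79.3.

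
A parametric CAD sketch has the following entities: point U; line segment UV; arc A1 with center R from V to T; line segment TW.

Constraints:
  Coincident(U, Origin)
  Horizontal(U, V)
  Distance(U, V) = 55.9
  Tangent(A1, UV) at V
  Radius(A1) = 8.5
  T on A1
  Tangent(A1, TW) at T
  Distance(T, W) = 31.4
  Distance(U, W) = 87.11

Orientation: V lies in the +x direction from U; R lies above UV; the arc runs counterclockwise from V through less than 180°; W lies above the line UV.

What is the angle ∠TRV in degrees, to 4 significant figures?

48.83°

U is at the origin; UV is horizontal with |UV| = 55.9 and V on the +x side, so V = (55.90, 0.000). Tangency of A1 to UV means the radius RV is perpendicular to UV, so R = V + (0, 8.5) = (55.90, 8.500). Since RT ⟂ TW (tangency), |RW| = √(8.5² + 31.4²) = 32.53 regardless of where T sits on A1. So W lies on both circle(U, 87.11) and circle(R, 32.53); the above-UV intersection is W = (82.97, 26.54). T is the foot of the tangent from W: T = (62.30, 2.905).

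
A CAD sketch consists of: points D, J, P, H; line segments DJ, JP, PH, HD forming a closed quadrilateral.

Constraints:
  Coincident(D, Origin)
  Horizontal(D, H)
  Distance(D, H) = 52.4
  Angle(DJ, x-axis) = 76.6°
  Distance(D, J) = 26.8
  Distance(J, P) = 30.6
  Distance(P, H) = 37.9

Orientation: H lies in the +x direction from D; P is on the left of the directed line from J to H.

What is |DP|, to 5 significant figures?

49.371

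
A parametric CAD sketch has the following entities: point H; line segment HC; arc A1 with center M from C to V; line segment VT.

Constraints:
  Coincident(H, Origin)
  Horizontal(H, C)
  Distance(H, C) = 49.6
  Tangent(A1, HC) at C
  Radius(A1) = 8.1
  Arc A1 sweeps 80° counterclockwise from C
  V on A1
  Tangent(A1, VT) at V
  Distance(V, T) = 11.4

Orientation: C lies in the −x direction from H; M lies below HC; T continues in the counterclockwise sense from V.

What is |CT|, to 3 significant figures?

20.5

On A1, C sits at bearing 90° from M; an 80° counterclockwise sweep puts V at bearing 170°, so V = M + 8.1·(cos 170°, sin 170°) = (-57.6, -6.69). The tangent condition forces MV to be normal to VT, so VT runs along (−sin 170°, cos 170°); with |VT| = 11.4, T = (-59.6, -17.9). Then |CT| = |T − C| = 20.5.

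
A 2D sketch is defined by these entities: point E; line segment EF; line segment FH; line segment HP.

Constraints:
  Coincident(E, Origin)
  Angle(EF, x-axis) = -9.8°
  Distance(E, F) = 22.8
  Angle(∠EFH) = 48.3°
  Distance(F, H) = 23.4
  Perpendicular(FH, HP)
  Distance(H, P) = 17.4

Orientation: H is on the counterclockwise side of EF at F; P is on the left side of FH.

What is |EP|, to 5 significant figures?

8.2414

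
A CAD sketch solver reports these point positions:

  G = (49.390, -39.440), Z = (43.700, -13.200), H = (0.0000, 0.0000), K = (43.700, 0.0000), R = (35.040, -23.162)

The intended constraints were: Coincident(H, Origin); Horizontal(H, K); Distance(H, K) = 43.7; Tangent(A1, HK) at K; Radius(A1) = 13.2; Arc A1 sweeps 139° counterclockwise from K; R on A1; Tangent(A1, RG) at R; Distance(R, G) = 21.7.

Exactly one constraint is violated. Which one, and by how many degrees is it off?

Tangent(A1, RG) at R — off by 7.60°.

H = (0.00, 0.00) ✓; H.y = 0.00, K.y = 0.00 ✓; |HK| = 43.70 ✓; ∠(ZK, KH) = 90.00° ✓; |ZK| = 13.20 ✓; bearing(Z→R) − bearing(Z→K) = 139.0° ✓; |ZR| = 13.20 ✓; ∠(ZR, RG) = 97.60° ✗; |RG| = 21.70 ✓.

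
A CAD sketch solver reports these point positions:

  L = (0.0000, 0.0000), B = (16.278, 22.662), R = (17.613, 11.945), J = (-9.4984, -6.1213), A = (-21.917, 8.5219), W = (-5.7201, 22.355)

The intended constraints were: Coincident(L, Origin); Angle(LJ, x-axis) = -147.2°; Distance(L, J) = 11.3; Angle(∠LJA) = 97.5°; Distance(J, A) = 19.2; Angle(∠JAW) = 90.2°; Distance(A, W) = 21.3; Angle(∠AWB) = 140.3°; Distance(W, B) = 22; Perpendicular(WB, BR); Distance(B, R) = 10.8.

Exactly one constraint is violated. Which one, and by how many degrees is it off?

Perpendicular(WB, BR) — off by 6.30°.

L = (0.00, 0.00) ✓; LJ at -147.2° ✓; |LJ| = 11.30 ✓; ∠LJA = 97.50° ✓; |JA| = 19.20 ✓; ∠JAW = 90.20° ✓; |AW| = 21.30 ✓; ∠AWB = 140.3° ✓; |WB| = 22.00 ✓; ∠(WB, BR) = 83.70° ✗; |BR| = 10.80 ✓.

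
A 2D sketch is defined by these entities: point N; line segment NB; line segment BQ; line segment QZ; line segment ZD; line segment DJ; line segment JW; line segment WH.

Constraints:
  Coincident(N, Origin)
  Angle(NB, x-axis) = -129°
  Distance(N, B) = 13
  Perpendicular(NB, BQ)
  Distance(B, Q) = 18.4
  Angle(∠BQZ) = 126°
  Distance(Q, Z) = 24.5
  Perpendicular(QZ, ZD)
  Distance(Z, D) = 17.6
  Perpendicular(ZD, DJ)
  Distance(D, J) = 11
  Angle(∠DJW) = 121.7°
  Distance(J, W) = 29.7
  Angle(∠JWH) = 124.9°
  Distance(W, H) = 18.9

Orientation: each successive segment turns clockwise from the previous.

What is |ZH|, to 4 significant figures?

31.47

N is at the origin; NB runs at -129.0° with length 13.0, so B = (-8.181, -10.10). NB ⟂ BQ, so BQ runs at 141.0°; with |BQ| = 18.4, Q = (-22.48, 1.477). ∠BQZ = 126.0° gives QZ at 87.00° from the x-axis; with |QZ| = 24.5, Z = (-21.20, 25.94). QZ ⟂ ZD, so ZD runs at -3.000°; with |ZD| = 17.6, D = (-3.623, 25.02). The perpendicularity gives DJ at right angles to ZD, so DJ runs at -93.00°; with |DJ| = 11.0, J = (-4.198, 14.04). ∠DJW = 121.7° gives JW at -151.3° from the x-axis; with |JW| = 29.7, W = (-30.25, -0.2257). ∠JWH = 124.9° gives WH at 153.6° from the x-axis; with |WH| = 18.9, H = (-47.18, 8.178). Then |ZH| = |H − Z| = 31.47.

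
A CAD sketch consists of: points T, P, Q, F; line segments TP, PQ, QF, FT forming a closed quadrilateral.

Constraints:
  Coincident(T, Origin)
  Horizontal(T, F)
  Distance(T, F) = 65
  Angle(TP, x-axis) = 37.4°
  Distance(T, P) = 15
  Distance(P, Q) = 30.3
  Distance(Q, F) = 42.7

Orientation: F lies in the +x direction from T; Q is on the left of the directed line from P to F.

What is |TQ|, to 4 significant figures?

45.26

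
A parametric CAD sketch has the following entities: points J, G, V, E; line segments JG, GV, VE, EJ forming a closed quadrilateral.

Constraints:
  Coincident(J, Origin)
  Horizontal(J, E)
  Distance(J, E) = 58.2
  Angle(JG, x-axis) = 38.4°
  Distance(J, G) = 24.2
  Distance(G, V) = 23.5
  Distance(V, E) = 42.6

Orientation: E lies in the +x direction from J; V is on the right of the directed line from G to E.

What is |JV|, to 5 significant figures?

18.414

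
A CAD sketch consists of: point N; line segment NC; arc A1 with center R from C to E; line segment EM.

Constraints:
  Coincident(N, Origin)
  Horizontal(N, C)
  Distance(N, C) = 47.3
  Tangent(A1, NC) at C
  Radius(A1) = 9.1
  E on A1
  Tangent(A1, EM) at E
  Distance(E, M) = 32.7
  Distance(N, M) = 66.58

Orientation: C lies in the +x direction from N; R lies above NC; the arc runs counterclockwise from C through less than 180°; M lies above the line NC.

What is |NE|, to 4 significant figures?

57.26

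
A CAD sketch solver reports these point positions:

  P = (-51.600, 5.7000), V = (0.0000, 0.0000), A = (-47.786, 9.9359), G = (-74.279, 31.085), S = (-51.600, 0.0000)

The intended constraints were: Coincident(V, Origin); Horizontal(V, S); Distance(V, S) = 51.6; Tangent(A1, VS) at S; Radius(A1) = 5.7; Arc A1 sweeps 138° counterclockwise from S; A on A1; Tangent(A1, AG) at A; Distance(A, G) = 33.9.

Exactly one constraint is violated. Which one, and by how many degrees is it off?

Tangent(A1, AG) at A — off by 3.40°.

V = (0.00, 0.00) ✓; V.y = 0.00, S.y = 0.00 ✓; |VS| = 51.60 ✓; ∠(PS, SV) = 90.00° ✓; |PS| = 5.700 ✓; bearing(P→A) − bearing(P→S) = 138.0° ✓; |PA| = 5.700 ✓; ∠(PA, AG) = 86.60° ✗; |AG| = 33.90 ✓.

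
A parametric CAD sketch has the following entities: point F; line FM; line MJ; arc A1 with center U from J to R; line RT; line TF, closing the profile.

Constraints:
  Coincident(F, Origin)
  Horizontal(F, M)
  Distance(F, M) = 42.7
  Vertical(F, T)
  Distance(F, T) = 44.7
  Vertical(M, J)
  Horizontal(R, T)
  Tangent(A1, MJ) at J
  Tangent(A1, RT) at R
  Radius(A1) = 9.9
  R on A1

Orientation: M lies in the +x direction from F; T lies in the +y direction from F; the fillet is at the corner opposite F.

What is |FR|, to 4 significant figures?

55.44

F is at the origin; FM is horizontal with |FM| = 42.7 and M on the +x side, so M = (42.70, 0.000). FT is vertical with |FT| = 44.7 and T on the +y side, so T = (0.000, 44.70). The virtual corner opposite F is at (42.70, 44.70). Since A1 is tangent to MJ there, UJ ⟂ MJ and A1 meets RT tangentially, so UR is at right angles to RT, with radius 9.9, so the center U sits 9.9 in from both sides at U = (32.80, 34.80). That places the tangent points at J = (42.70, 34.80) on MJ and R = (32.80, 44.70) on RT. Then |FR| = |R − F| = 55.44.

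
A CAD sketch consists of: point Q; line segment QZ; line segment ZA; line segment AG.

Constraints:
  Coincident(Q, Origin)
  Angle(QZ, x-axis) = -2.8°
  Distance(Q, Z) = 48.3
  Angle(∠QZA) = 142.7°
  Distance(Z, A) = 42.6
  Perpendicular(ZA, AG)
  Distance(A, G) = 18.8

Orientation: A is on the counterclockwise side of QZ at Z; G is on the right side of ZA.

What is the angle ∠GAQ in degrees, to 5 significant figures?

109.86°

∠QZA = 142.7°, so ZA runs at -2.8° + (180° − 142.7°) = 34.500° from the x-axis; with |ZA| = 42.6, A = Z + 42.6·(cos 34.500°, sin 34.500°) = (83.350, 21.769). ZA is perpendicular to AG; with |AG| = 18.8 on the right of ZA, G = A + 18.8·(0.56641, -0.82413) = (93.999, 6.2759). Then cos ∠GAQ = AG·AQ / (|AG||AQ|), giving 109.86°.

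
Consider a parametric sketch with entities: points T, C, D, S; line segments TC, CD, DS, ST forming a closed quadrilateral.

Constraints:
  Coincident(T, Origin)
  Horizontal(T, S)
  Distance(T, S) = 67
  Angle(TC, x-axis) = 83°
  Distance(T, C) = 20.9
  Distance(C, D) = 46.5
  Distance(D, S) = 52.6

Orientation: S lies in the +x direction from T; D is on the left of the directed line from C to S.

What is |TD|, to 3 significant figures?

62.0

Checks: |TS| = 67.00 ✓; |TC| = 20.90 ✓; |CD| = 46.50 ✓; |DS| = 52.60 ✓.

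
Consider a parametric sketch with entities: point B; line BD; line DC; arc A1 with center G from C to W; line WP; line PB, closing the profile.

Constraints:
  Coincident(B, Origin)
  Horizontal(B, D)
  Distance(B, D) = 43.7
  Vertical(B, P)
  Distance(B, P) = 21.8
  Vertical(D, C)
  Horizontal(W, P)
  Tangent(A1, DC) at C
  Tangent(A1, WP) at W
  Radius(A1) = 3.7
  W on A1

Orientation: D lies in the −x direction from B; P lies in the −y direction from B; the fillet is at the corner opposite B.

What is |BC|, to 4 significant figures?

47.30

B is at the origin; B and D share the same y with |BD| = 43.7 and D on the −x side, so D = (-43.70, 0.000). B and P share the same x with |BP| = 21.8 and P on the −y side, so P = (0.000, -21.80). The virtual corner opposite B is at (-43.70, -21.80). Since A1 is tangent to DC there, GC ⟂ DC and tangency of A1 to WP means the radius GW is perpendicular to WP, with radius 3.7, so the center G sits 3.7 in from both sides at G = (-40.00, -18.10). That places the tangent points at C = (-43.70, -18.10) on DC and W = (-40.00, -21.80) on WP. Then |BC| = |C − B| = 47.30.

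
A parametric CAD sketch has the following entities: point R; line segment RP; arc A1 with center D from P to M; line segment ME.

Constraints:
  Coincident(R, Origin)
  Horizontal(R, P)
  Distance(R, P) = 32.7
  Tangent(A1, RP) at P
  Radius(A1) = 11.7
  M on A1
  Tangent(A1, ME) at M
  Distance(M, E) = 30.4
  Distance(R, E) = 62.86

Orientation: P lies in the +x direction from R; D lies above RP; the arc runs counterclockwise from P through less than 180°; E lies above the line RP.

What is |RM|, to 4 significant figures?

45.46

Checks: |DM| = 11.70 ✓; ∠(DM, ME) = 90.00° ✓; |ME| = 30.40 ✓; |RE| = 62.86 ✓.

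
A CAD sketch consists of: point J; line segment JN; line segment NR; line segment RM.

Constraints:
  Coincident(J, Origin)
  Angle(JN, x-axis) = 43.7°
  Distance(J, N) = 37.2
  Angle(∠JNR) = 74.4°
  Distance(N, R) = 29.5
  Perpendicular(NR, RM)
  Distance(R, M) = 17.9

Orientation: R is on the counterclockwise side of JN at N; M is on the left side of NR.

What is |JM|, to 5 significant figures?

26.487

J is at the origin; JN runs at 43.7° with length 37.2, so N = 37.2·(cos 43.7°, sin 43.7°) = (26.894, 25.701). ∠JNR = 74.4°, so NR runs at 43.7° + (180° − 74.4°) = 149.30° from the x-axis; with |NR| = 29.5, R = N + 29.5·(cos 149.30°, sin 149.30°) = (1.5287, 40.762). NR ⟂ RM; with |RM| = 17.9 on the left of NR, M = R + 17.9·(-0.51054, -0.85985) = (-7.6100, 25.370). Then |JM| = |M − J| = 26.487.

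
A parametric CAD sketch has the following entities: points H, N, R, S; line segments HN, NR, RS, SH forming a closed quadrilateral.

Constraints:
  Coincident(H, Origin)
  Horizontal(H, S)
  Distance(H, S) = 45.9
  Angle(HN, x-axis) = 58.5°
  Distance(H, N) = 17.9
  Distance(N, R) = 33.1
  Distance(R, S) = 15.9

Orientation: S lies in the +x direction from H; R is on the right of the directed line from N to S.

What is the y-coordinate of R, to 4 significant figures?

-8.459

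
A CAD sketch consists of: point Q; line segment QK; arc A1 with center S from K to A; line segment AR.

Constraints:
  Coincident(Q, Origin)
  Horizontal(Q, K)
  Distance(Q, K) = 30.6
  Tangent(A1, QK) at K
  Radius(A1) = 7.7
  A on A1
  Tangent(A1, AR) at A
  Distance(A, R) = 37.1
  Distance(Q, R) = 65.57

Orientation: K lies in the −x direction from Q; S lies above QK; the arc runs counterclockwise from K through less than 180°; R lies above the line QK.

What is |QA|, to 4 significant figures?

28.90

Checks: ∠(SK, KQ) = 90.00° ✓; |SK| = 7.700 ✓; |SA| = 7.700 ✓; ∠(SA, AR) = 90.00° ✓; |AR| = 37.10 ✓; |QR| = 65.57 ✓.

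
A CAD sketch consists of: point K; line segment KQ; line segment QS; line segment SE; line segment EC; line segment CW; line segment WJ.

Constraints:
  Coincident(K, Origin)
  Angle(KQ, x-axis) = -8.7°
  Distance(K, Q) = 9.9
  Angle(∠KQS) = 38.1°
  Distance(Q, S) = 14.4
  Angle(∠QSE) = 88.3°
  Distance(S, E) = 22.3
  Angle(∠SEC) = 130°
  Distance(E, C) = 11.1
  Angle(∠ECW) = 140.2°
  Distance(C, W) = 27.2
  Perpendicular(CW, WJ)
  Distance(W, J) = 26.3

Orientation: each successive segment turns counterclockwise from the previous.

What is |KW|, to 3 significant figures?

37.4

∠SEC = 130.0° gives EC at -85.1° from the x-axis; with |EC| = 11.1, C = (-14.9, -17.8). ∠ECW = 140.2° gives CW at -45.3° from the x-axis; with |CW| = 27.2, W = (4.21, -37.1). Then |KW| = |W − K| = 37.4.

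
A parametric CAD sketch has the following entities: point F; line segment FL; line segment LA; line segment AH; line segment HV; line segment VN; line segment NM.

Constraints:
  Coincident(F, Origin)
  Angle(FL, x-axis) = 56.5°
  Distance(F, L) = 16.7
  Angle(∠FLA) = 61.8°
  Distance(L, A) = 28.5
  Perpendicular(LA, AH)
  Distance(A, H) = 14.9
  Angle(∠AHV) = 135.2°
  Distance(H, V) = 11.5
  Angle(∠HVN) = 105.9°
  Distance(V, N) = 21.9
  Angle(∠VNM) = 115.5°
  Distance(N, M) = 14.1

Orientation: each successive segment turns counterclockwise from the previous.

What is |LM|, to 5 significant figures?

2.6080

F is at the origin; FL runs at 56.5° with length 16.7, so L = (9.2173, 13.926). ∠FLA = 61.8° gives LA at 174.70° from the x-axis; with |LA| = 28.5, A = (-19.161, 16.558). LA ⟂ AH, so AH runs at -95.300°; with |AH| = 14.9, H = (-20.537, 1.7222). ∠AHV = 135.2° gives HV at -50.500° from the x-axis; with |HV| = 11.5, V = (-13.222, -7.1515). ∠HVN = 105.9° gives VN at 23.600° from the x-axis; with |VN| = 21.9, N = (6.8461, 1.6161). ∠VNM = 115.5° gives NM at 88.100° from the x-axis; with |NM| = 14.1, M = (7.3136, 15.708). Then |LM| = |M − L| = 2.6080.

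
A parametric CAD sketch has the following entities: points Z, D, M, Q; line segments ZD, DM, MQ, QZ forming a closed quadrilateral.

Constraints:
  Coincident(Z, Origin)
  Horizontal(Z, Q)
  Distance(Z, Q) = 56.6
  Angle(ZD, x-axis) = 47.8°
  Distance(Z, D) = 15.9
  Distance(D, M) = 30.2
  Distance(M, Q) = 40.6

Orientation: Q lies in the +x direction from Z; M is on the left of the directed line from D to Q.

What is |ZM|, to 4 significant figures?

46.07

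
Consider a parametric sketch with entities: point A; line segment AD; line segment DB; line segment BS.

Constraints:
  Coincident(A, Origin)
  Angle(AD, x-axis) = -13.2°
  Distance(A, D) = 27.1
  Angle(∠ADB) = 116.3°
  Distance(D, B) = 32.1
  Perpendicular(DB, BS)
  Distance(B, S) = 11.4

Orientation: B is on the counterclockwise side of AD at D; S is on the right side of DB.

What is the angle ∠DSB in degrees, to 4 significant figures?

70.45°

A is at the origin; AD runs at -13.2° with length 27.1, so D = 27.1·(cos -13.2°, sin -13.2°) = (26.38, -6.188). ∠ADB = 116.3°, so DB runs at -13.2° + (180° − 116.3°) = 50.50° from the x-axis; with |DB| = 32.1, B = D + 32.1·(cos 50.50°, sin 50.50°) = (46.80, 18.58). DB is perpendicular to BS; with |BS| = 11.4 on the right of DB, S = B + 11.4·(0.7716, -0.6361) = (55.60, 11.33). Then cos ∠DSB = SD·SB / (|SD||SB|), giving 70.45°.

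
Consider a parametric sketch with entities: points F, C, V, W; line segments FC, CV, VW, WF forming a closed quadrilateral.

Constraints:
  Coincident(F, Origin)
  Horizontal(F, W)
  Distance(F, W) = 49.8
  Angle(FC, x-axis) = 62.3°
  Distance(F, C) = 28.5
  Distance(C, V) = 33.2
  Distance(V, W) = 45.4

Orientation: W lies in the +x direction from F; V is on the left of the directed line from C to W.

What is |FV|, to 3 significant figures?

60.0

Checks: |CV| = 33.20 ✓; |VW| = 45.40 ✓.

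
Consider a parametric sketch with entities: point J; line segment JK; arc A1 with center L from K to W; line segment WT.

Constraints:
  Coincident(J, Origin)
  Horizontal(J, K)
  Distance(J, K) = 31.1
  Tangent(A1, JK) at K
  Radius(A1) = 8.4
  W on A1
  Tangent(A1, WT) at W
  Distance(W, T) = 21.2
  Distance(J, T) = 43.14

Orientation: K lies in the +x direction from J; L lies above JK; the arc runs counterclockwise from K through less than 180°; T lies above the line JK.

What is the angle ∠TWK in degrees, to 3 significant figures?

123°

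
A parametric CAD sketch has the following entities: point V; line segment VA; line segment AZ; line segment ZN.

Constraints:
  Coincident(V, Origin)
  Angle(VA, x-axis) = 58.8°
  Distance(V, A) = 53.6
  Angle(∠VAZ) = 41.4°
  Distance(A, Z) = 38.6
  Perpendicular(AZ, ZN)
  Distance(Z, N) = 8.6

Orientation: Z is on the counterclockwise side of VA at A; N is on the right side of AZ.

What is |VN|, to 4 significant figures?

44.08

V is at the origin; VA runs at 58.8° with length 53.6, so A = 53.6·(cos 58.8°, sin 58.8°) = (27.77, 45.85). ∠VAZ = 41.4°, so AZ runs at 58.8° + (180° − 41.4°) = 197.4° from the x-axis; with |AZ| = 38.6, Z = A + 38.6·(cos 197.4°, sin 197.4°) = (-9.067, 34.30). The perpendicularity gives ZN at right angles to AZ; with |ZN| = 8.6 on the right of AZ, N = Z + 8.6·(-0.2990, 0.9542) = (-11.64, 42.51). Then |VN| = |N − V| = 44.08.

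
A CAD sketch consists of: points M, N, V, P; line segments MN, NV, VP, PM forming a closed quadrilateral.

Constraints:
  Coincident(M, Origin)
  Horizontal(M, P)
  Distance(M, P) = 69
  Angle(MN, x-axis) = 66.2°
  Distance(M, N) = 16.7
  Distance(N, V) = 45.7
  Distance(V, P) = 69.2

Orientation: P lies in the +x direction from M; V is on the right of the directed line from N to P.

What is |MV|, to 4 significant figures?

31.18

Checks: |NV| = 45.70 ✓; |VP| = 69.20 ✓.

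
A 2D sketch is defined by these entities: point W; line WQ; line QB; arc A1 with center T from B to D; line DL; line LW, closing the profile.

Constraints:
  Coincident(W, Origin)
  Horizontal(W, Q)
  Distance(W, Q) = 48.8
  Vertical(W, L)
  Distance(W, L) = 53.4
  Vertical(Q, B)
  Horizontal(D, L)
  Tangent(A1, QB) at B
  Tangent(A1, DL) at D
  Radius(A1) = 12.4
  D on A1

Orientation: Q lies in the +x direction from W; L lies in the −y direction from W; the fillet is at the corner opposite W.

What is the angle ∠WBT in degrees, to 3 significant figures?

40.0°

W is at the origin; W and Q share the same y with |WQ| = 48.8 and Q on the +x side, so Q = (48.8, 0.00). W and L share the same x with |WL| = 53.4 and L on the −y side, so L = (0.00, -53.4). The virtual corner opposite W is at (48.8, -53.4). Since A1 is tangent to QB there, TB ⟂ QB and the tangent condition forces TD to be normal to DL, with radius 12.4, so the center T sits 12.4 in from both sides at T = (36.4, -41.0). That places the tangent points at B = (48.8, -41.0) on QB and D = (36.4, -53.4) on DL. Then cos ∠WBT = BW·BT / (|BW||BT|), giving 40.0°.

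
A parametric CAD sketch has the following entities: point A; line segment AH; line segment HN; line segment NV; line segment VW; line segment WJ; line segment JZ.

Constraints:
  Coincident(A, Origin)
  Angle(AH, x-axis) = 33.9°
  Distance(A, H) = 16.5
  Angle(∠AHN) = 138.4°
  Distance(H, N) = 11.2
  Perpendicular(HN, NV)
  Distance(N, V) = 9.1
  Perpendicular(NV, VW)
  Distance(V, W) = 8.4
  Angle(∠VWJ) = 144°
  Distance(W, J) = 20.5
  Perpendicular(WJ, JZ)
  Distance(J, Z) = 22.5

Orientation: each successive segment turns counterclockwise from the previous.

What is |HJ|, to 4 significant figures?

14.10

The perpendicularity gives VW at right angles to NV, so VW runs at -104.5°; with |VW| = 8.4, W = (5.586, 14.19). ∠VWJ = 144.0° gives WJ at -68.50° from the x-axis; with |WJ| = 20.5, J = (13.10, -4.881). Then |HJ| = |J − H| = 14.10.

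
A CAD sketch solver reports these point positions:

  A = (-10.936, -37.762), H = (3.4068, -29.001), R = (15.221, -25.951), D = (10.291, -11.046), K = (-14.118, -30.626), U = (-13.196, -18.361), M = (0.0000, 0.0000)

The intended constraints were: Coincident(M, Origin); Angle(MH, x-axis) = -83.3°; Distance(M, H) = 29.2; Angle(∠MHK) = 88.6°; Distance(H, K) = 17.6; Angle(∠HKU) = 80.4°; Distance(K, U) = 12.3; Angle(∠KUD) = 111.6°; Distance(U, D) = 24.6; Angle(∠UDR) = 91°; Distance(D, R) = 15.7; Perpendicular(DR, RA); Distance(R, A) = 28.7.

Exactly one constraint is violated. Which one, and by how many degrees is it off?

Perpendicular(DR, RA) — off by 6.00°.

M = (0.00, 0.00) ✓; MH at -83.30° ✓; |MH| = 29.20 ✓; ∠MHK = 88.60° ✓; |HK| = 17.60 ✓; ∠HKU = 80.40° ✓; |KU| = 12.30 ✓; ∠KUD = 111.6° ✓; |UD| = 24.60 ✓; ∠UDR = 91.00° ✓; |DR| = 15.70 ✓; ∠(DR, RA) = 84.00° ✗; |RA| = 28.70 ✓.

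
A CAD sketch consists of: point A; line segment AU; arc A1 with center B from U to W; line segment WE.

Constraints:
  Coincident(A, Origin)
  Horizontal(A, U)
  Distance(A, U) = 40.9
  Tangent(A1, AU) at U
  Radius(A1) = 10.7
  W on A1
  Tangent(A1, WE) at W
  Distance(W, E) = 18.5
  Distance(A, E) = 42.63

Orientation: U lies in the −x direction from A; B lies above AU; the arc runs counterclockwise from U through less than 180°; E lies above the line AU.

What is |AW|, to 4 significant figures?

32.15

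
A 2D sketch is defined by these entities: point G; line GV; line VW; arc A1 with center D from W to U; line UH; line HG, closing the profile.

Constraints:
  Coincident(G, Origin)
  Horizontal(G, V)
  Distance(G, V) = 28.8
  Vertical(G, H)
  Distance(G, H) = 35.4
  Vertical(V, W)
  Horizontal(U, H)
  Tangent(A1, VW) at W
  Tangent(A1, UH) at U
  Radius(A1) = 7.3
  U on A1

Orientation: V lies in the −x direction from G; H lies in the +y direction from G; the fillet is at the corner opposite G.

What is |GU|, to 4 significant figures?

41.42

G is at the origin; G and V share the same y with |GV| = 28.8 and V on the −x side, so V = (-28.80, 0.000). G and H share the same x with |GH| = 35.4 and H on the +y side, so H = (0.000, 35.40). The virtual corner opposite G is at (-28.80, 35.40). A1 meets VW tangentially, so DW is at right angles to VW and since A1 is tangent to UH there, DU ⟂ UH, with radius 7.3, so the center D sits 7.3 in from both sides at D = (-21.50, 28.10). That places the tangent points at W = (-28.80, 28.10) on VW and U = (-21.50, 35.40) on UH. Then |GU| = |U − G| = 41.42.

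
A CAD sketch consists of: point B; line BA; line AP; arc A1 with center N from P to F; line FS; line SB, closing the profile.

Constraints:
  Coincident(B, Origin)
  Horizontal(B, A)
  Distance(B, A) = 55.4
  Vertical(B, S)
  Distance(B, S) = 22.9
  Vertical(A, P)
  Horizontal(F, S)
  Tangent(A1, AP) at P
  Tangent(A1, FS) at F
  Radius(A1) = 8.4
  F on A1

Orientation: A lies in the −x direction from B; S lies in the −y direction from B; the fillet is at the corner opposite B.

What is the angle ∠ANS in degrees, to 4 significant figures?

130.2°

B is at the origin; BA is horizontal with |BA| = 55.4 and A on the −x side, so A = (-55.40, 0.000). BS is vertical with |BS| = 22.9 and S on the −y side, so S = (0.000, -22.90). The virtual corner opposite B is at (-55.40, -22.90). Since A1 is tangent to AP there, NP ⟂ AP and tangency of A1 to FS means the radius NF is perpendicular to FS, with radius 8.4, so the center N sits 8.4 in from both sides at N = (-47.00, -14.50). Then cos ∠ANS = NA·NS / (|NA||NS|), giving 130.2°.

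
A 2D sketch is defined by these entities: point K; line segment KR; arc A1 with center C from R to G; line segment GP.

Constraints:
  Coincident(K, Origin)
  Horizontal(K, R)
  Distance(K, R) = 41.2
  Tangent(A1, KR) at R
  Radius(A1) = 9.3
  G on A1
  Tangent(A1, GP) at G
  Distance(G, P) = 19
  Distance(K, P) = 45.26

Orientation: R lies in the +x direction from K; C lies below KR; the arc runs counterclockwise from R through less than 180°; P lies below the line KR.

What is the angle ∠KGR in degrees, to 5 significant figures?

113.06°

Checks: |CG| = 9.300 ✓; ∠(CG, GP) = 90.00° ✓; |GP| = 19.00 ✓; |KP| = 45.26 ✓.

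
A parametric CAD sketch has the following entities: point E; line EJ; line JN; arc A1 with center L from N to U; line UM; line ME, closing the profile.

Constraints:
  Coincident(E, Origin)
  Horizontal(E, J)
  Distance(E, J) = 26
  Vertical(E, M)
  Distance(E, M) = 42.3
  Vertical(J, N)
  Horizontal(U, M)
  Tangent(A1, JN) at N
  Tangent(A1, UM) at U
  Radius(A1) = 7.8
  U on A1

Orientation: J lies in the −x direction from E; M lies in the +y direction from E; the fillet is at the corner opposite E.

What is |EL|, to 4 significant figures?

39.01

EM is vertical with |EM| = 42.3 and M on the +y side, so M = (0.000, 42.30). The virtual corner opposite E is at (-26.00, 42.30). Tangency of A1 to JN means the radius LN is perpendicular to JN and tangency of A1 to UM means the radius LU is perpendicular to UM, with radius 7.8, so the center L sits 7.8 in from both sides at L = (-18.20, 34.50). Then |EL| = |L − E| = 39.01.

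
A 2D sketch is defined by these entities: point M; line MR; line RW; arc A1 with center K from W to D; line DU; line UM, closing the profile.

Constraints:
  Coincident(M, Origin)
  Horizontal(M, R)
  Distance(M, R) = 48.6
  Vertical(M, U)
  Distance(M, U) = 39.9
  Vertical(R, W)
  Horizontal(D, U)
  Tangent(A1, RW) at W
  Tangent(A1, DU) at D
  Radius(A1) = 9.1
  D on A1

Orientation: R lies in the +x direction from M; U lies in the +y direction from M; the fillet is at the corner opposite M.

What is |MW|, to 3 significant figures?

57.5

M is at the origin; M and R share the same y with |MR| = 48.6 and R on the +x side, so R = (48.6, 0.00). MU is vertical with |MU| = 39.9 and U on the +y side, so U = (0.00, 39.9). The virtual corner opposite M is at (48.6, 39.9). A1 meets RW tangentially, so KW is at right angles to RW and the tangent condition forces KD to be normal to DU, with radius 9.1, so the center K sits 9.1 in from both sides at K = (39.5, 30.8). That places the tangent points at W = (48.6, 30.8) on RW and D = (39.5, 39.9) on DU. Then |MW| = |W − M| = 57.5.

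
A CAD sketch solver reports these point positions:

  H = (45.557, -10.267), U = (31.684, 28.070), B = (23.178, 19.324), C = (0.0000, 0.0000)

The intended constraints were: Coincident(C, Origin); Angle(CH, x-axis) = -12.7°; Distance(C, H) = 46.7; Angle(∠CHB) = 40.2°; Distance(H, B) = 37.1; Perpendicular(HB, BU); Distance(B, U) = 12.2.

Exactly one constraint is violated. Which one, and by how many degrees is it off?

Perpendicular(HB, BU) — off by 8.70°.

C = (0.00, 0.00) ✓; CH at -12.70° ✓; |CH| = 46.70 ✓; ∠CHB = 40.20° ✓; |HB| = 37.10 ✓; ∠(HB, BU) = 81.30° ✗; |BU| = 12.20 ✓.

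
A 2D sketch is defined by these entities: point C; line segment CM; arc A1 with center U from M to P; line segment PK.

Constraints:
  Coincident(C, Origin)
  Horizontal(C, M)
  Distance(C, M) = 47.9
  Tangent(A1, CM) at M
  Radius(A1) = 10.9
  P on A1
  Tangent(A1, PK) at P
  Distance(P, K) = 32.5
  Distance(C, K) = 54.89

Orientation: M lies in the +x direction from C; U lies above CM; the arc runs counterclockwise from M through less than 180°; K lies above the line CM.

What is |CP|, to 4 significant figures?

58.94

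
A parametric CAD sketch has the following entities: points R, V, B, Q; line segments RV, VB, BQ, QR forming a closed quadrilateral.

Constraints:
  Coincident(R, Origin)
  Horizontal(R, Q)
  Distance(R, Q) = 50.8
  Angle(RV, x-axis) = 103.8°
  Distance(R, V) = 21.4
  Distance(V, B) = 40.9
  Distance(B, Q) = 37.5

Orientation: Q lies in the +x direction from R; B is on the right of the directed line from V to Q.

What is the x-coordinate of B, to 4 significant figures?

16.09

R is at the origin; RQ is horizontal with |RQ| = 50.8 and Q in +x, so Q = (50.8, 0). RV runs at 103.8° with |RV| = 21.4, so V = (-5.105, 20.78). B is determined by |VB| = 40.9 and |BQ| = 37.5 together: it lies at the intersection of circle(V, 40.9) and circle(Q, 37.5). With |VQ| = 59.64, the foot of the radical line on VQ is 32.06 from V and the perpendicular offset is √(40.9² − 32.06²) = 25.40. Taking the right-of-VQ solution: B = (16.09, -14.20).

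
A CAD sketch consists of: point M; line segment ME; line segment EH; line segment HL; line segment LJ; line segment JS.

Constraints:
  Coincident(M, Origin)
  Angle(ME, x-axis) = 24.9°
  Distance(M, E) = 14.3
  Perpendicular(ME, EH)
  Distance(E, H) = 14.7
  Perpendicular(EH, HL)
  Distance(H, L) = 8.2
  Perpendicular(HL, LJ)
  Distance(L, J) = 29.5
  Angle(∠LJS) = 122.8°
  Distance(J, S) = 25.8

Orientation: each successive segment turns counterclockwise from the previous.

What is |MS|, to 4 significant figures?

40.00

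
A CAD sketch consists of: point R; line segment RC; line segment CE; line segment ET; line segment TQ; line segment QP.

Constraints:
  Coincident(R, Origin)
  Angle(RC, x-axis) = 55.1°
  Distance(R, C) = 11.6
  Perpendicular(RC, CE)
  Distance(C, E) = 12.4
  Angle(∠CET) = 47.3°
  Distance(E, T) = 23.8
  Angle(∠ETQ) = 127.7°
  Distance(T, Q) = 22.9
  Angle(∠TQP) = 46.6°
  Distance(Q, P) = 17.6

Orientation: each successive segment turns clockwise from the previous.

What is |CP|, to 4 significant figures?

13.92

R is at the origin; RC runs at 55.1° with length 11.6, so C = (6.637, 9.514). RC is perpendicular to CE, so CE runs at -34.90°; with |CE| = 12.4, E = (16.81, 2.419). ∠CET = 47.3° gives ET at -167.6° from the x-axis; with |ET| = 23.8, T = (-6.438, -2.692). ∠ETQ = 127.7° gives TQ at 140.1° from the x-axis; with |TQ| = 22.9, Q = (-24.01, 12.00). ∠TQP = 46.6° gives QP at 6.700° from the x-axis; with |QP| = 17.6, P = (-6.526, 14.05). Then |CP| = |P − C| = 13.92.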